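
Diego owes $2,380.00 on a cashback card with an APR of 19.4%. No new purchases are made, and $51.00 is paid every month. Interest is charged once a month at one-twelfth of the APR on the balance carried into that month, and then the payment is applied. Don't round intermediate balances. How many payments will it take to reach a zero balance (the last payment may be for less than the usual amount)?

88 payments

Monthly rate r = 19.4%/12 = 1.61667% = 0.0161667.
Recurrence: B ← B·(1+r) − $51.00.
Month 1: interest $38.48; balance after payment $2,367.48.
Month 2: interest $38.27; balance after payment $2,354.75.
Closed form: n = −ln(1 − rB₀/P)/ln(1+r) = −ln(0.24556)/ln(1.01617) ≈ 87.560, so the balance reaches zero during payment 88.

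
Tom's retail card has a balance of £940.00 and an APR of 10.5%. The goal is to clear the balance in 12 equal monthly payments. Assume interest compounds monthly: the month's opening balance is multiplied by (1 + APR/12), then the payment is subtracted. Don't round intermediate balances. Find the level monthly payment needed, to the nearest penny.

Monthly rate r = 10.5%/12 = 0.875% = 0.00875.
Level-payment amortization: P = B₀·r / (1 − (1+r)^(−n)) = 940.00·0.00875 / (1 − 1.00875^(−12)).
Denominator 1 − (1+r)^(−12) = 0.0992641938.
P = 8.225 / 0.0992641938 ≈ 82.86.

£82.86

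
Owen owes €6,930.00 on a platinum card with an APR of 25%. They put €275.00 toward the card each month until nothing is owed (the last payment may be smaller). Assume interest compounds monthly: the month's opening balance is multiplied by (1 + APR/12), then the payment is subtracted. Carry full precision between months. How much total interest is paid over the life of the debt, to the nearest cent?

€2,998.89

Monthly rate r = 25%/12 = 2.08333% = 0.0208333.
Payoff takes n = ⌈−ln(1 − rB₀/P)/ln(1+r)⌉ = ⌈36.104⌉ = 37 payments; the last is €28.89.
Total paid = 36·€275.00 + €28.89 = €9,928.89.
Total interest = total paid − principal = €9,928.89 − €6,930.00 = €2,998.89.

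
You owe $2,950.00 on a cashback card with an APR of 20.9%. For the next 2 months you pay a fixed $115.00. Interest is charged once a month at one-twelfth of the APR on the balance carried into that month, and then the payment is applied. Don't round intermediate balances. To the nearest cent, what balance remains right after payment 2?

Monthly rate r = 20.9%/12 = 1.74167% = 0.0174167.
Each month: B ← B·(1+r) − $115.00.
Month 1: interest $51.38; balance after payment $2,886.38.
Month 2: interest $50.27; balance after payment $2,821.65.

$2,821.65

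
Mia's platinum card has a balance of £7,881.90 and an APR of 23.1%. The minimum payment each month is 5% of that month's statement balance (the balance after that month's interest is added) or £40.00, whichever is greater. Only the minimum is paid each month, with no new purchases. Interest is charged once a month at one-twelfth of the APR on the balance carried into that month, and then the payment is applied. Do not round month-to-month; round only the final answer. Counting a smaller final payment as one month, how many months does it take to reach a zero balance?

Monthly rate r = 23.1%/12 = 1.925% = 0.01925.
While 5% of the post-interest balance exceeds £40.00, each month B ← (B·(1+r))·(1 − 0.05), i.e. B shrinks by the factor (1+r)·0.95 = 0.96829.
This holds for months 1–72. Entering month 73 the balance is £774.36; 5% of the post-interest balance is now below £40.00, so the flat £40.00 minimum applies from here.
From month 73 a fixed £40.00 at rate r clears £774.36 in 25 more payments. Total: 72 + 25 = 97 months.

97 months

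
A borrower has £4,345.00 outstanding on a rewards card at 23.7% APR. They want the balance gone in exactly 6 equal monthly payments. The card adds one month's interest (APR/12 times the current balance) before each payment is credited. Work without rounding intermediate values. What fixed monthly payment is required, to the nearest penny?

Monthly rate r = 23.7%/12 = 1.975% = 0.01975.
Level-payment amortization: P = B₀·r / (1 − (1+r)^(−n)) = 4345.00·0.01975 / (1 − 1.01975^(−6)).
Denominator 1 − (1+r)^(−6) = 0.110721657.
P = 85.8137 / 0.110721657 ≈ 775.04.

£775.04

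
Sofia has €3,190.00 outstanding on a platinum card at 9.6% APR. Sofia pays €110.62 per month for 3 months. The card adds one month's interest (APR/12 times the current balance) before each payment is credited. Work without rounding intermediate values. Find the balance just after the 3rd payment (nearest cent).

€2,932.65

Monthly rate r = 9.6%/12 = 0.8% = 0.008.
Each month: B ← B·(1+r) − €110.62.
Month 1: interest €25.52; balance after payment €3,104.90.
Month 2: interest €24.84; balance after payment €3,019.12.
Month 3: interest €24.15; balance after payment €2,932.65.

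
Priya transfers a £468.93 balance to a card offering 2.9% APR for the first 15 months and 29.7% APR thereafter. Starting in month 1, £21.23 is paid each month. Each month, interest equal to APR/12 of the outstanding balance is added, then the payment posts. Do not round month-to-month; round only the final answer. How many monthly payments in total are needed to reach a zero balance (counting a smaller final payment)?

Promo months 1–15 at r₀ = 2.9%/12 = 0.00241667; months 16+ at r₁ = 29.7%/12 = 0.02475.
After month 15: iterate B ← B·(1+r₀) − £21.23 for 15 months → £162.33.
Then at r₁ with £21.23/mo: n₂ = −ln(1 − r₁·B/P)/ln(1+r₁) ≈ 8.58 → 9 more payments.

24 payments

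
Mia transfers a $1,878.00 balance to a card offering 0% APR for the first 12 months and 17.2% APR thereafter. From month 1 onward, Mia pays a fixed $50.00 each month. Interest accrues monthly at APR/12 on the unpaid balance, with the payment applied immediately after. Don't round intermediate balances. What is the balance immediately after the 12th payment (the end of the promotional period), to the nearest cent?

Promo months 1–12 at r₀ = 0%/12 = 0; months 13+ at r₁ = 17.2%/12 = 0.0143333.
After month 12 (no interest yet): B = $1,878.00 − 12·$50.00 = $1,278.00.

$1,278.00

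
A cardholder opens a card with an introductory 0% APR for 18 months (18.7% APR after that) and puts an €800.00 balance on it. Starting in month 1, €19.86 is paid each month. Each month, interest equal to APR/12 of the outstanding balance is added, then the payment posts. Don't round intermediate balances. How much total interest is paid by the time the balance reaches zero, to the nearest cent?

€105.32

Promo months 1–18 at r₀ = 0%/12 = 0; months 19+ at r₁ = 18.7%/12 = 0.0155833.
After month 18 (no interest yet): B = €800.00 − 18·€19.86 = €442.52.
Then at r₁ with €19.86/mo: n₂ = −ln(1 − r₁·B/P)/ln(1+r₁) ≈ 27.58 → 28 more payments.
Total paid = 45·€19.86 + €11.62 = €905.32; interest = €905.32 − €800.00 = €105.32.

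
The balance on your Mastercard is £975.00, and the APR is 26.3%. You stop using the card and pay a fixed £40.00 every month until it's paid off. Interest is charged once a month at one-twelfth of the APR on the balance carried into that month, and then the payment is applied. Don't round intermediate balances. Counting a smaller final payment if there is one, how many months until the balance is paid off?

Monthly rate r = 26.3%/12 = 2.19167% = 0.0219167.
Recurrence: B ← B·(1+r) − £40.00.
Month 1: interest £21.37; balance after payment £956.37.
Month 2: interest £20.96; balance after payment £937.33.
Closed form: n = −ln(1 − rB₀/P)/ln(1+r) = −ln(0.46578)/ln(1.02192) ≈ 35.242, so the balance reaches zero during payment 36.

36 months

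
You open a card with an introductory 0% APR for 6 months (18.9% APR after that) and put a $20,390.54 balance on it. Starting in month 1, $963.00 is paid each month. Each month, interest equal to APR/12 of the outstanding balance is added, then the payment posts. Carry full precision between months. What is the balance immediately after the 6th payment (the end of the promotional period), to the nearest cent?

Promo months 1–6 at r₀ = 0%/12 = 0; months 7+ at r₁ = 18.9%/12 = 0.01575.
After month 6 (no interest yet): B = $20,390.54 − 6·$963.00 = $14,612.54.

$14,612.54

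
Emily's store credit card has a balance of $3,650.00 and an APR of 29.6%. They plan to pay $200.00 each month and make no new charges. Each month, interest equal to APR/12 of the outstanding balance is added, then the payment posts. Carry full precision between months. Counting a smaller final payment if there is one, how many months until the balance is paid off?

25 payments

Monthly rate r = 29.6%/12 = 2.46667% = 0.0246667.
Recurrence: B ← B·(1+r) − $200.00.
Month 1: interest $90.03; balance after payment $3,540.03.
Month 2: interest $87.32; balance after payment $3,427.35.
Closed form: n = −ln(1 − rB₀/P)/ln(1+r) = −ln(0.54983)/ln(1.02467) ≈ 24.547, so the balance reaches zero during payment 25.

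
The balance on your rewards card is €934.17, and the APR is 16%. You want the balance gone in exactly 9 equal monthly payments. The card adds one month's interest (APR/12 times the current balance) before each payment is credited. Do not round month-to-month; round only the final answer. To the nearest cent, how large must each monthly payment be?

Monthly rate r = 16%/12 = 1.33333% = 0.0133333.
Level-payment amortization: P = B₀·r / (1 − (1+r)^(−n)) = 934.17·0.0133333 / (1 − 1.01333^(−9)).
Denominator 1 − (1+r)^(−9) = 0.112375993.
P = 12.4556 / 0.112375993 ≈ 110.84.

€110.84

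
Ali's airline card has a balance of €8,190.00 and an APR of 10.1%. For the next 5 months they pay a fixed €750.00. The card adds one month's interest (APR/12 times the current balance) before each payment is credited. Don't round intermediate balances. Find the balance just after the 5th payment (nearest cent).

Monthly rate r = 10.1%/12 = 0.841667% = 0.00841667.
Each month: B ← B·(1+r) − €750.00.
Month 1: interest €68.93; balance after payment €7,508.93.
Month 2: interest €63.20; balance after payment €6,822.13.
Month 3: interest €57.42; balance after payment €6,129.55.
Month 4: interest €51.59; balance after payment €5,431.14.
Month 5: interest €45.71; balance after payment €4,726.85.

€4,726.85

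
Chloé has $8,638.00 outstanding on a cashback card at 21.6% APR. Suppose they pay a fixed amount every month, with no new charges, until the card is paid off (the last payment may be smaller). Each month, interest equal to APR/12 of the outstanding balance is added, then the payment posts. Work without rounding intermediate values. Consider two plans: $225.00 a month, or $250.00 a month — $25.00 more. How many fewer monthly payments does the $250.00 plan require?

11 fewer payments

Monthly rate r = 21.6%/12 = 1.8% = 0.018.
At $225.00/mo: n = ⌈−ln(1 − rB₀/P)/ln(1+r)⌉ = 66 payments (last $188.81); total interest = total paid − $8,638.00 = $6,175.81.
At $250.00/mo: 55 payments (last $131.39); total interest $4,993.39.
Payments saved = 66 − 55 = 11.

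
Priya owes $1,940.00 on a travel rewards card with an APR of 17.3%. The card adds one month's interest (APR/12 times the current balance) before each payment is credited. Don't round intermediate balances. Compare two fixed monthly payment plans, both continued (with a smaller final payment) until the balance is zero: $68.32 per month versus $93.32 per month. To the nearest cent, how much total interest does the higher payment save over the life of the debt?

$190.73

Monthly rate r = 17.3%/12 = 1.44167% = 0.0144167.
At $68.32/mo: n = ⌈−ln(1 − rB₀/P)/ln(1+r)⌉ = 37 payments (last $53.90); total interest = total paid − $1,940.00 = $573.42.
At $93.32/mo: 25 payments (last $83.01); total interest $382.69.
Interest saved = $573.42 − $382.69 = $190.73.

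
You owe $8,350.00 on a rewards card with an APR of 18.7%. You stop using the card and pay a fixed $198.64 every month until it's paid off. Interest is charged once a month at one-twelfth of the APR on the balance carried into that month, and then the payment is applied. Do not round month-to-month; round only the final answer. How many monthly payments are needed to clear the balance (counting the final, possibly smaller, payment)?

Monthly rate r = 18.7%/12 = 1.55833% = 0.0155833.
Recurrence: B ← B·(1+r) − $198.64.
Month 1: interest $130.12; balance after payment $8,281.48.
Month 2: interest $129.05; balance after payment $8,211.89.
Closed form: n = −ln(1 − rB₀/P)/ln(1+r) = −ln(0.34494)/ln(1.01558) ≈ 68.833, so the balance reaches zero during payment 69.

69 payments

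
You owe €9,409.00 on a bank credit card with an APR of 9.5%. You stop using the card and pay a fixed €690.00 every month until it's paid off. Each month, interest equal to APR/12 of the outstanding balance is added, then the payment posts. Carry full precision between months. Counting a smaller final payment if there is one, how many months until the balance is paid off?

Monthly rate r = 9.5%/12 = 0.791667% = 0.00791667.
Recurrence: B ← B·(1+r) − €690.00.
Month 1: interest €74.49; balance after payment €8,793.49.
Month 2: interest €69.62; balance after payment €8,173.10.
Closed form: n = −ln(1 − rB₀/P)/ln(1+r) = −ln(0.89205)/ln(1.00792) ≈ 14.487, so the balance reaches zero during payment 15.

15 payments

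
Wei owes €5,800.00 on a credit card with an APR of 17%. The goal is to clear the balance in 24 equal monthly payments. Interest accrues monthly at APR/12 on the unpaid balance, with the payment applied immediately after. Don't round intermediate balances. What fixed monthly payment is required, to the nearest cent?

Monthly rate r = 17%/12 = 1.41667% = 0.0141667.
Level-payment amortization: P = B₀·r / (1 − (1+r)^(−n)) = 5800.00·0.0141667 / (1 − 1.01417^(−24)).
Denominator 1 − (1+r)^(−24) = 0.286529489.
P = 82.1667 / 0.286529489 ≈ 286.77.

€286.77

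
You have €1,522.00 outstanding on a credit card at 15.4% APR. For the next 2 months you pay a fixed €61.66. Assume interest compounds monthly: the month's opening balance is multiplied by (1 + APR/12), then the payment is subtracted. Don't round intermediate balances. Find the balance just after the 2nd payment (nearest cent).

€1,437.20

Monthly rate r = 15.4%/12 = 1.28333% = 0.0128333.
Each month: B ← B·(1+r) − €61.66.
Month 1: interest €19.53; balance after payment €1,479.87.
Month 2: interest €18.99; balance after payment €1,437.20.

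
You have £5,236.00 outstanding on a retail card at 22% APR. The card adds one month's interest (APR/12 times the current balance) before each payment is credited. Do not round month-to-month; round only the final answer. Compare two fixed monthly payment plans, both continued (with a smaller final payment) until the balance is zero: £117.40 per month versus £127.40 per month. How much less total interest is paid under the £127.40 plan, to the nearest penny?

Monthly rate r = 22%/12 = 1.83333% = 0.0183333.
At £117.40/mo: n = ⌈−ln(1 − rB₀/P)/ln(1+r)⌉ = 94 payments (last £79.88); total interest = total paid − £5,236.00 = £5,762.08.
At £127.40/mo: 78 payments (last £10.11); total interest £4,583.91.
Interest saved = £5,762.08 − £4,583.91 = £1,178.17.

£1,178.17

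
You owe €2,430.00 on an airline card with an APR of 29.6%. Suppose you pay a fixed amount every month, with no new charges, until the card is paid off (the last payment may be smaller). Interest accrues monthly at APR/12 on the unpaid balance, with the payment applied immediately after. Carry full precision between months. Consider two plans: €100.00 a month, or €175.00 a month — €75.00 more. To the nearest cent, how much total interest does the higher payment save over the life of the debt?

Monthly rate r = 29.6%/12 = 2.46667% = 0.0246667.
At €100.00/mo: n = ⌈−ln(1 − rB₀/P)/ln(1+r)⌉ = 38 payments (last €54.47); total interest = total paid − €2,430.00 = €1,324.47.
At €175.00/mo: 18 payments (last €36.89); total interest €581.89.
Interest saved = €1,324.47 − €581.89 = €742.58.

€742.58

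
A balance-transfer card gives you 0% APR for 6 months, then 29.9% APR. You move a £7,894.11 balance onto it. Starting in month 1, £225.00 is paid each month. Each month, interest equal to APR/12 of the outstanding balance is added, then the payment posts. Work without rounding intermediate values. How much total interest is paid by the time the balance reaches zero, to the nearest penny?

Promo months 1–6 at r₀ = 0%/12 = 0; months 7+ at r₁ = 29.9%/12 = 0.0249167.
After month 6 (no interest yet): B = £7,894.11 − 6·£225.00 = £6,544.11.
Then at r₁ with £225.00/mo: n₂ = −ln(1 − r₁·B/P)/ln(1+r₁) ≈ 52.41 → 53 more payments.
Total paid = 58·£225.00 + £93.05 = £13,143.05; interest = £13,143.05 − £7,894.11 = £5,248.94.

£5,248.94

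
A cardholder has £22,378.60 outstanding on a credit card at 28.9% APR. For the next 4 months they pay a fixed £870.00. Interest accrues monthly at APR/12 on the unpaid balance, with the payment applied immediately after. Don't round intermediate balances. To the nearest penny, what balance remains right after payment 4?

£21,005.80

Monthly rate r = 28.9%/12 = 2.40833% = 0.0240833.
Each month: B ← B·(1+r) − £870.00.
Month 1: interest £538.95; balance after payment £22,047.55.
Month 2: interest £530.98; balance after payment £21,708.53.
Month 3: interest £522.81; balance after payment £21,361.34.
Month 4: interest £514.45; balance after payment £21,005.80.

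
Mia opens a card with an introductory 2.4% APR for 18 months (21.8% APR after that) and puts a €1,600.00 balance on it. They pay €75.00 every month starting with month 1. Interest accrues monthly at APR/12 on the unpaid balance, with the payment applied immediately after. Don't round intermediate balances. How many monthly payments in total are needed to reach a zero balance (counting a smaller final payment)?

Promo months 1–18 at r₀ = 2.4%/12 = 0.002; months 19+ at r₁ = 21.8%/12 = 0.0181667.
After month 18: iterate B ← B·(1+r₀) − €75.00 for 18 months → €285.39.
Then at r₁ with €75.00/mo: n₂ = −ln(1 − r₁·B/P)/ln(1+r₁) ≈ 3.98 → 4 more payments.

22 payments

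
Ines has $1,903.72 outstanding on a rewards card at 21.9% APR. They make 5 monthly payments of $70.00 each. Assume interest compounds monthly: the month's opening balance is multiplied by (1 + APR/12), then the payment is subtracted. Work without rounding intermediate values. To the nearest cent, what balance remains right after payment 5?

Monthly rate r = 21.9%/12 = 1.825% = 0.01825.
Each month: B ← B·(1+r) − $70.00.
Month 1: interest $34.74; balance after payment $1,868.46.
Month 2: interest $34.10; balance after payment $1,832.56.
Month 3: interest $33.44; balance after payment $1,796.01.
Month 4: interest $32.78; balance after payment $1,758.78.
Month 5: interest $32.10; balance after payment $1,720.88.

$1,720.88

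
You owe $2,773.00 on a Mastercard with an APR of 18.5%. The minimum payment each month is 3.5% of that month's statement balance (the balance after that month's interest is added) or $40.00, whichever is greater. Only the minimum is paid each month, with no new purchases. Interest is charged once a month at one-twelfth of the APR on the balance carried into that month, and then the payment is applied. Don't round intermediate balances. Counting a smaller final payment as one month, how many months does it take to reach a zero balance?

82 months

Monthly rate r = 18.5%/12 = 1.54167% = 0.0154167.
While 3.5% of the post-interest balance exceeds $40.00, each month B ← (B·(1+r))·(1 − 0.035), i.e. B shrinks by the factor (1+r)·0.965 = 0.97988.
This holds for months 1–45. Entering month 46 the balance is $1,110.89; 3.5% of the post-interest balance is now below $40.00, so the flat $40.00 minimum applies from here.
From month 46 a fixed $40.00 at rate r clears $1,110.89 in 37 more payments. Total: 45 + 37 = 82 months.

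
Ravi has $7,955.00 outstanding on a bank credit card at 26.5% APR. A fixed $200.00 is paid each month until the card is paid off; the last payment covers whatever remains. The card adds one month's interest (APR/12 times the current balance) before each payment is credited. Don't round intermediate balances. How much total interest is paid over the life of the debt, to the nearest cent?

Monthly rate r = 26.5%/12 = 2.20833% = 0.0220833.
Payoff takes n = ⌈−ln(1 − rB₀/P)/ln(1+r)⌉ = ⌈96.448⌉ = 97 payments; the last is $90.24.
Total paid = 96·$200.00 + $90.24 = $19,290.24.
Total interest = total paid − principal = $19,290.24 − $7,955.00 = $11,335.24.

$11,335.24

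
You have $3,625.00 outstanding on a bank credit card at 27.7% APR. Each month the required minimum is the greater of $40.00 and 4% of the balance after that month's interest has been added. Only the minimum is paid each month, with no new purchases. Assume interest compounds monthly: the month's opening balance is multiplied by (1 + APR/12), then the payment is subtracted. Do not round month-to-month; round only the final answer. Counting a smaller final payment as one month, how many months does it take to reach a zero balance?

Monthly rate r = 27.7%/12 = 2.30833% = 0.0230833.
While 4% of the post-interest balance exceeds $40.00, each month B ← (B·(1+r))·(1 − 0.04), i.e. B shrinks by the factor (1+r)·0.96 = 0.98216.
This holds for months 1–73. Entering month 74 the balance is $974.12; 4% of the post-interest balance is now below $40.00, so the flat $40.00 minimum applies from here.
From month 74 a fixed $40.00 at rate r clears $974.12 in 37 more payments. Total: 73 + 37 = 110 months.

110 months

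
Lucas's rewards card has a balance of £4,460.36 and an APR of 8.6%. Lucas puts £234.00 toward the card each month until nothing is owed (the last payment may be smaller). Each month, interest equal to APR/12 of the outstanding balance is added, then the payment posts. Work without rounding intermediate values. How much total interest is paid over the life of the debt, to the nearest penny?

£352.97

Monthly rate r = 8.6%/12 = 0.716667% = 0.00716667.
Payoff takes n = ⌈−ln(1 − rB₀/P)/ln(1+r)⌉ = ⌈20.569⌉ = 21 payments; the last is £133.33.
Total paid = 20·£234.00 + £133.33 = £4,813.33.
Total interest = total paid − principal = £4,813.33 − £4,460.36 = £352.97.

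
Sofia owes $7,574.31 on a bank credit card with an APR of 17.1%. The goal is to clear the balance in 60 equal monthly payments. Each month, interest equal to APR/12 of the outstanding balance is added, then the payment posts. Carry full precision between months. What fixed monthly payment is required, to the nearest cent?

Monthly rate r = 17.1%/12 = 1.425% = 0.01425.
Level-payment amortization: P = B₀·r / (1 − (1+r)^(−n)) = 7574.31·0.01425 / (1 − 1.01425^(−60)).
Denominator 1 − (1+r)^(−60) = 0.57214263.
P = 107.934 / 0.57214263 ≈ 188.65.

$188.65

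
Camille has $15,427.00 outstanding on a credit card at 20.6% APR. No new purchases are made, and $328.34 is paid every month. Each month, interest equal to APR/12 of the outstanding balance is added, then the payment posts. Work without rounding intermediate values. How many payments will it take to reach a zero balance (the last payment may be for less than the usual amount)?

97 payments

Monthly rate r = 20.6%/12 = 1.71667% = 0.0171667.
Recurrence: B ← B·(1+r) − $328.34.
Month 1: interest $264.83; balance after payment $15,363.49.
Month 2: interest $263.74; balance after payment $15,298.89.
Closed form: n = −ln(1 − rB₀/P)/ln(1+r) = −ln(0.19343)/ln(1.01717) ≈ 96.519, so the balance reaches zero during payment 97.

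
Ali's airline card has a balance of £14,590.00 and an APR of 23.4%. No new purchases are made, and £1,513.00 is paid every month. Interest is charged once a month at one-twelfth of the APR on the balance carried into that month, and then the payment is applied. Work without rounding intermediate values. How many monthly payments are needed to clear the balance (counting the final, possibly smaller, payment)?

11 payments

Monthly rate r = 23.4%/12 = 1.95% = 0.0195.
Recurrence: B ← B·(1+r) − £1,513.00.
Month 1: interest £284.50; balance after payment £13,361.50.
Month 2: interest £260.55; balance after payment £12,109.05.
Closed form: n = −ln(1 − rB₀/P)/ln(1+r) = −ln(0.81196)/ln(1.0195) ≈ 10.786, so the balance reaches zero during payment 11.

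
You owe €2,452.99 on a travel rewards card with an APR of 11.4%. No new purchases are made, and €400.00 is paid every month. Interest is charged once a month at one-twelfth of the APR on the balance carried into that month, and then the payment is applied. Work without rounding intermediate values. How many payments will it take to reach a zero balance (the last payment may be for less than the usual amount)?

7 payments

Monthly rate r = 11.4%/12 = 0.95% = 0.0095.
Recurrence: B ← B·(1+r) − €400.00.
Month 1: interest €23.30; balance after payment €2,076.29.
Month 2: interest €19.72; balance after payment €1,696.02.
Closed form: n = −ln(1 − rB₀/P)/ln(1+r) = −ln(0.94174)/ln(1.0095) ≈ 6.348, so the balance reaches zero during payment 7.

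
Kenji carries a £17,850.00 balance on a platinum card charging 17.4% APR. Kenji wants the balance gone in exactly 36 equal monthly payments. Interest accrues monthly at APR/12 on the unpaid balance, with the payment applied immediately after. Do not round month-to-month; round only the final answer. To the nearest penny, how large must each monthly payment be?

Monthly rate r = 17.4%/12 = 1.45% = 0.0145.
Level-payment amortization: P = B₀·r / (1 − (1+r)^(−n)) = 17850.00·0.0145 / (1 − 1.0145^(−36)).
Denominator 1 − (1+r)^(−36) = 0.404439137.
P = 258.825 / 0.404439137 ≈ 639.96.

£639.96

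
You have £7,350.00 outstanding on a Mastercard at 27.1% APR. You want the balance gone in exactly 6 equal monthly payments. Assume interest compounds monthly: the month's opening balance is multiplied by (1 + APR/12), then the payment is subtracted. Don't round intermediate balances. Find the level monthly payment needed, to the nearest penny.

£1,323.63

Monthly rate r = 27.1%/12 = 2.25833% = 0.0225833.
Level-payment amortization: P = B₀·r / (1 − (1+r)^(−n)) = 7350.00·0.0225833 / (1 − 1.02258^(−6)).
Denominator 1 − (1+r)^(−6) = 0.125403491.
P = 165.988 / 0.125403491 ≈ 1323.63.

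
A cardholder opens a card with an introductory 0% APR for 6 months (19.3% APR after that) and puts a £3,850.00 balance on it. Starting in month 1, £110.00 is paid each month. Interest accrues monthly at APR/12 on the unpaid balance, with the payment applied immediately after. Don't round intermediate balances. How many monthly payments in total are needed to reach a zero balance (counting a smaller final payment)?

Promo months 1–6 at r₀ = 0%/12 = 0; months 7+ at r₁ = 19.3%/12 = 0.0160833.
After month 6 (no interest yet): B = £3,850.00 − 6·£110.00 = £3,190.00.
Then at r₁ with £110.00/mo: n₂ = −ln(1 − r₁·B/P)/ln(1+r₁) ≈ 39.37 → 40 more payments.

46 months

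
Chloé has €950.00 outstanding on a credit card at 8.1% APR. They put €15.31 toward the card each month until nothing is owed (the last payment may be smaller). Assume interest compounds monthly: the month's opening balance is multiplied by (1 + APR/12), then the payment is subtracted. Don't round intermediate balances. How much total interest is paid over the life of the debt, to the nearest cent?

Monthly rate r = 8.1%/12 = 0.675% = 0.00675.
Payoff takes n = ⌈−ln(1 − rB₀/P)/ln(1+r)⌉ = ⌈80.676⌉ = 81 payments; the last is €10.37.
Total paid = 80·€15.31 + €10.37 = €1,235.17.
Total interest = total paid − principal = €1,235.17 − €950.00 = €285.17.

€285.17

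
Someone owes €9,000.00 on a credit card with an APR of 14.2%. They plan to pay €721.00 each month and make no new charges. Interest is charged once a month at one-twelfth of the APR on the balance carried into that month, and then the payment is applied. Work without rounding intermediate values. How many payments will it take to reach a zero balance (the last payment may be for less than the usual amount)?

Monthly rate r = 14.2%/12 = 1.18333% = 0.0118333.
Recurrence: B ← B·(1+r) − €721.00.
Month 1: interest €106.50; balance after payment €8,385.50.
Month 2: interest €99.23; balance after payment €7,763.73.
Closed form: n = −ln(1 − rB₀/P)/ln(1+r) = −ln(0.85229)/ln(1.01183) ≈ 13.587, so the balance reaches zero during payment 14.

14 payments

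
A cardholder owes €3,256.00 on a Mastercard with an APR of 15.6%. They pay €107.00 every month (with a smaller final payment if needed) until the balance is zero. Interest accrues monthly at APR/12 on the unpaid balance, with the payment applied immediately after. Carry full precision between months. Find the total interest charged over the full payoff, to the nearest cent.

€915.09

Monthly rate r = 15.6%/12 = 1.3% = 0.013.
Payoff takes n = ⌈−ln(1 − rB₀/P)/ln(1+r)⌉ = ⌈38.982⌉ = 39 payments; the last is €105.09.
Total paid = 38·€107.00 + €105.09 = €4,171.09.
Total interest = total paid − principal = €4,171.09 − €3,256.00 = €915.09.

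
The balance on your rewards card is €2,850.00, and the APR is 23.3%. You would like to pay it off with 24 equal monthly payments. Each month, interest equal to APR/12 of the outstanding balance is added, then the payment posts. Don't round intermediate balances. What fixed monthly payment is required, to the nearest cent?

Monthly rate r = 23.3%/12 = 1.94167% = 0.0194167.
Level-payment amortization: P = B₀·r / (1 − (1+r)^(−n)) = 2850.00·0.0194167 / (1 − 1.01942^(−24)).
Denominator 1 − (1+r)^(−24) = 0.369683773.
P = 55.3375 / 0.369683773 ≈ 149.69.

€149.69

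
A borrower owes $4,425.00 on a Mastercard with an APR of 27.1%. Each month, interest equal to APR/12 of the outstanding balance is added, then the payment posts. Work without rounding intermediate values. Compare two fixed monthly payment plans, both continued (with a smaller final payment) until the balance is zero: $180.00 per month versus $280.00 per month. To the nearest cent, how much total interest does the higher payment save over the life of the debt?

Monthly rate r = 27.1%/12 = 2.25833% = 0.0225833.
At $180.00/mo: n = ⌈−ln(1 − rB₀/P)/ln(1+r)⌉ = 37 payments (last $49.69); total interest = total paid − $4,425.00 = $2,104.69.
At $280.00/mo: 20 payments (last $215.47); total interest $1,110.47.
Interest saved = $2,104.69 − $1,110.47 = $994.22.

$994.22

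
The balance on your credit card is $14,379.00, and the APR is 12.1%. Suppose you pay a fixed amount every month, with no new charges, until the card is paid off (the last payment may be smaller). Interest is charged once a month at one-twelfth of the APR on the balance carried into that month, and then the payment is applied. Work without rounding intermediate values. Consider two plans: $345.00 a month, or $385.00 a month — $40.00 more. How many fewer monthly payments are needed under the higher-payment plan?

Monthly rate r = 12.1%/12 = 1.00833% = 0.0100833.
At $345.00/mo: n = ⌈−ln(1 − rB₀/P)/ln(1+r)⌉ = 55 payments (last $117.14); total interest = total paid − $14,379.00 = $4,368.14.
At $385.00/mo: 48 payments (last $39.02); total interest $3,755.02.
Payments saved = 55 − 48 = 7.

7 fewer payments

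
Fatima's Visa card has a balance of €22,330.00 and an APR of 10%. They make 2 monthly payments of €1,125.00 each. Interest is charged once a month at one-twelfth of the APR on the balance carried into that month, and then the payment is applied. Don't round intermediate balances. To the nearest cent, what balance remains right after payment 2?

€20,444.34

Monthly rate r = 10%/12 = 0.833333% = 0.00833333.
Each month: B ← B·(1+r) − €1,125.00.
Month 1: interest €186.08; balance after payment €21,391.08.
Month 2: interest €178.26; balance after payment €20,444.34.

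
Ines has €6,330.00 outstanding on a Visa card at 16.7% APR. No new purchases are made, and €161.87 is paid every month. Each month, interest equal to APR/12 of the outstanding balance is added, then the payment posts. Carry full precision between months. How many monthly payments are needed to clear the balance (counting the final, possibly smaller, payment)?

Monthly rate r = 16.7%/12 = 1.39167% = 0.0139167.
Recurrence: B ← B·(1+r) − €161.87.
Month 1: interest €88.09; balance after payment €6,256.22.
Month 2: interest €87.07; balance after payment €6,181.42.
Closed form: n = −ln(1 − rB₀/P)/ln(1+r) = −ln(0.45578)/ln(1.01392) ≈ 56.852, so the balance reaches zero during payment 57.

57 payments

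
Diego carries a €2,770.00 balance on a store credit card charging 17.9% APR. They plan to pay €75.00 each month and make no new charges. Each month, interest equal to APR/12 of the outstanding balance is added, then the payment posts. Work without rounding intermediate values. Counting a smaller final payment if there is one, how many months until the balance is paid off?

Monthly rate r = 17.9%/12 = 1.49167% = 0.0149167.
Recurrence: B ← B·(1+r) − €75.00.
Month 1: interest €41.32; balance after payment €2,736.32.
Month 2: interest €40.82; balance after payment €2,702.14.
Closed form: n = −ln(1 − rB₀/P)/ln(1+r) = −ln(0.44908)/ln(1.01492) ≈ 54.068, so the balance reaches zero during payment 55.

55 months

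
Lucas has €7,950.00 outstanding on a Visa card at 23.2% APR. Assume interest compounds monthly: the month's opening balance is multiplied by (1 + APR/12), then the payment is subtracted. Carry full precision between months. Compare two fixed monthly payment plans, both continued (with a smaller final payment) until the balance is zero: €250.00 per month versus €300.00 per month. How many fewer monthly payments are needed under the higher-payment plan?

12 fewer payments

Monthly rate r = 23.2%/12 = 1.93333% = 0.0193333.
At €250.00/mo: n = ⌈−ln(1 − rB₀/P)/ln(1+r)⌉ = 50 payments (last €205.33); total interest = total paid − €7,950.00 = €4,505.33.
At €300.00/mo: 38 payments (last €151.38); total interest €3,301.38.
Payments saved = 50 − 38 = 12.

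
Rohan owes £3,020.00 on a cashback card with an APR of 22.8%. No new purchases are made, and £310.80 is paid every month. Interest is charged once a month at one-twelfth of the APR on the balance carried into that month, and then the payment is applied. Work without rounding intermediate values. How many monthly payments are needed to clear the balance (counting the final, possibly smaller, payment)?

Monthly rate r = 22.8%/12 = 1.9% = 0.019.
Recurrence: B ← B·(1+r) − £310.80.
Month 1: interest £57.38; balance after payment £2,766.58.
Month 2: interest £52.57; balance after payment £2,508.35.
Closed form: n = −ln(1 − rB₀/P)/ln(1+r) = −ln(0.81538)/ln(1.019) ≈ 10.844, so the balance reaches zero during payment 11.

11 payments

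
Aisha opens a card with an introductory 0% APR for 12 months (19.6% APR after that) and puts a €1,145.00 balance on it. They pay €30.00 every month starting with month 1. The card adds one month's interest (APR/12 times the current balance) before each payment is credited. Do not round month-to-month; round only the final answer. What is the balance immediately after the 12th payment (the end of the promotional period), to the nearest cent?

Promo months 1–12 at r₀ = 0%/12 = 0; months 13+ at r₁ = 19.6%/12 = 0.0163333.
After month 12 (no interest yet): B = €1,145.00 − 12·€30.00 = €785.00.

€785.00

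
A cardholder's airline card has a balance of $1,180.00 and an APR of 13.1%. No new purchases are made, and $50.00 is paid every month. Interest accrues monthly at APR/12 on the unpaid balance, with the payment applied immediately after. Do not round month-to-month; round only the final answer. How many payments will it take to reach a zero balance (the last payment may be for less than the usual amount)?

28 payments

Monthly rate r = 13.1%/12 = 1.09167% = 0.0109167.
Recurrence: B ← B·(1+r) − $50.00.
Month 1: interest $12.88; balance after payment $1,142.88.
Month 2: interest $12.48; balance after payment $1,105.36.
Closed form: n = −ln(1 − rB₀/P)/ln(1+r) = −ln(0.74237)/ln(1.01092) ≈ 27.438, so the balance reaches zero during payment 28.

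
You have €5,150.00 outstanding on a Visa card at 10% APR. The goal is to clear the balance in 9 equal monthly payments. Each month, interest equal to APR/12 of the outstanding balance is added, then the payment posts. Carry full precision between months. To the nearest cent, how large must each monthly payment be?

Monthly rate r = 10%/12 = 0.833333% = 0.00833333.
Level-payment amortization: P = B₀·r / (1 − (1+r)^(−n)) = 5150.00·0.00833333 / (1 − 1.00833^(−9)).
Denominator 1 − (1+r)^(−9) = 0.0719681497.
P = 42.9167 / 0.0719681497 ≈ 596.33.

€596.33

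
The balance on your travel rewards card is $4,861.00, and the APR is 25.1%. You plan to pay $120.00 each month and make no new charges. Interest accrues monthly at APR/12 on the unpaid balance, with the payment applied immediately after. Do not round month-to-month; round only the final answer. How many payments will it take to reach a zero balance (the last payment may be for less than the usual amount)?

91 payments

Monthly rate r = 25.1%/12 = 2.09167% = 0.0209167.
Recurrence: B ← B·(1+r) − $120.00.
Month 1: interest $101.68; balance after payment $4,842.68.
Month 2: interest $101.29; balance after payment $4,823.97.
Closed form: n = −ln(1 − rB₀/P)/ln(1+r) = −ln(0.1527)/ln(1.02092) ≈ 90.782, so the balance reaches zero during payment 91.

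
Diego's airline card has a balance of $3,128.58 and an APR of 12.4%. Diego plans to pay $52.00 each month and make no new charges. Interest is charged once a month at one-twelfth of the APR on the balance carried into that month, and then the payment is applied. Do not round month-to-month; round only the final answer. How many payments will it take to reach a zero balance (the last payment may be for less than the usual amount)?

95 payments

Monthly rate r = 12.4%/12 = 1.03333% = 0.0103333.
Recurrence: B ← B·(1+r) − $52.00.
Month 1: interest $32.33; balance after payment $3,108.91.
Month 2: interest $32.13; balance after payment $3,089.03.
Closed form: n = −ln(1 − rB₀/P)/ln(1+r) = −ln(0.3783)/ln(1.01033) ≈ 94.558, so the balance reaches zero during payment 95.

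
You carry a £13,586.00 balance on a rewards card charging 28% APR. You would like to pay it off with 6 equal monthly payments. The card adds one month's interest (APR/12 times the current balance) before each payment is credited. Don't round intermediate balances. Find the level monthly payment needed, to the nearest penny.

Monthly rate r = 28%/12 = 2.33333% = 0.0233333.
Level-payment amortization: P = B₀·r / (1 − (1+r)^(−n)) = 13586.00·0.0233333 / (1 − 1.02333^(−6)).
Denominator 1 − (1+r)^(−6) = 0.129242396.
P = 317.007 / 0.129242396 ≈ 2452.81.

£2,452.81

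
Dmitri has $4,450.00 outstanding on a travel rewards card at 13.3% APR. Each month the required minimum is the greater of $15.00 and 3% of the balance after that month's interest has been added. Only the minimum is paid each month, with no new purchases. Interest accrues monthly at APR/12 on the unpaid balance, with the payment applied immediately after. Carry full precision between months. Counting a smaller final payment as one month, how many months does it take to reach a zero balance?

Monthly rate r = 13.3%/12 = 1.10833% = 0.0110833.
While 3% of the post-interest balance exceeds $15.00, each month B ← (B·(1+r))·(1 − 0.03), i.e. B shrinks by the factor (1+r)·0.97 = 0.98075.
This holds for months 1–114. Entering month 115 the balance is $485.34; 3% of the post-interest balance is now below $15.00, so the flat $15.00 minimum applies from here.
From month 115 a fixed $15.00 at rate r clears $485.34 in 41 more payments. Total: 114 + 41 = 155 months.

155 months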